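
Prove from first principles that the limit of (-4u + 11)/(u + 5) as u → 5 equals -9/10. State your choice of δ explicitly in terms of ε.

Let ε > 0 be given. We want δ > 0 with 0 < |u − 5| < δ ⇒ |(-4u + 11)/(u + 5) + 9/10| < ε.
Combining over a common denominator, (-4u + 11)/(u + 5) + 9/10 = [(-4u + 11)·10 − (-9)·(u + 5)] / [10·(u + 5)] = -31(u − 5) / (10(u + 5)).
So |(-4u + 11)/(u + 5) + 9/10| = 31|u − 5| / (10·|u + 5|).
Restrict δ ≤ 5. Then |u − 5| < 5 gives |u + 5| = |(u − 5) + 10| ≥ 10 − 5 = 5.
Hence |(-4u + 11)/(u + 5) + 9/10| < 31|u − 5|/(10·5) = (31/50)|u − 5|, which is < ε once |u − 5| < (50/31)ε.
Take δ = min(5, (50/31)ε). Then 0 < |u − 5| < δ forces both bounds, so |(-4u + 11)/(u + 5) + 9/10| < ε.

δ = min(5, (50/31)ε)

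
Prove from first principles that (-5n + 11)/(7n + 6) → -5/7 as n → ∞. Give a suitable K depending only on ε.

Fix ε > 0. For n ≥ 1, |(-5n + 11)/(7n + 6) + 5/7| = |107|/(7(7n + 6)) = 107/(7(7n + 6)).
Since 7n + 6 ≥ 7n for n ≥ 1, this is ≤ 107/(7·7n) = (107/49)/n.
So |(-5n + 11)/(7n + 6) + 5/7| < ε whenever n > (107/49)/ε.
Take K = (107/49)/ε. If n > K then |(-5n + 11)/(7n + 6) + 5/7| ≤ (107/49)/n < ε.

K = (107/49)/ε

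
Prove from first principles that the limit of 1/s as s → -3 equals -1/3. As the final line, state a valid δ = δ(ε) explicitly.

δ = min(3/2, (9/2)ε)

Suppose ε > 0. We seek δ > 0 such that 0 < |s + 3| < δ implies |1/s + 1/3| < ε.
|1/s + 1/3| = |-3 − s|/(3·|s|) = |s + 3|/(3|s|).
Require δ ≤ 3/2 so that |s| > 3 − 3/2 = 3/2, hence 3|s| > 9/2.
Then |1/s + 1/3| < |s + 3|/(9/2), which is < ε when |s + 3| < (9/2)ε.
Take δ = min(3/2, (9/2)ε). Then 0 < |s + 3| < δ gives both |s + 3| < 3/2 and |s + 3| < (9/2)ε, so |1/s + 1/3| < ε.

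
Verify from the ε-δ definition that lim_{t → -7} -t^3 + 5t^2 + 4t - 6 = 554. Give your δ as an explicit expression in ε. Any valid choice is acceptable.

δ = min(1, ε/240)

Let ε > 0 be given. We want δ > 0 such that 0 < |t + 7| < δ implies |(-t^3 + 5t^2 + 4t - 6) − 554| < ε.
(-t^3 + 5t^2 + 4t - 6) − 554 = -t^3 + 5t^2 + 4t - 560 = (t + 7)(-t^2 + 12t - 80).
So |(-t^3 + 5t^2 + 4t - 6) − 554| = |t + 7|·|-t^2 + 12t - 80|.
Require δ ≤ 1. Then |t + 7| < 1 gives |t| < 8, and by the triangle inequality |-t^2 + 12t - 80| ≤ 8^2 + 12·8 + 80 = 240.
Hence |(-t^3 + 5t^2 + 4t - 6) − 554| ≤ 240|t + 7| < ε provided |t + 7| < ε/240.
Take δ = min(1, ε/240). Then 0 < |t + 7| < δ gives both |t + 7| < 1 and |t + 7| < ε/240, so |(-t^3 + 5t^2 + 4t - 6) − 554| < ε.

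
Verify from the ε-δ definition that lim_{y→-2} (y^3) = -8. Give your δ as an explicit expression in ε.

δ = min(2, ε/28)

Let ε > 0 be given. We seek δ > 0 with 0 < |y + 2| < δ ⇒ |y^3 + 8| < ε.
Factor: y^3 + 8 = (y + 2)(y^2 - 2y + 4), so |y^3 + 8| = |y + 2|·|y^2 - 2y + 4|.
Restrict δ ≤ 2. Then |y + 2| < 2 gives |y| < 4, so by the triangle inequality |y^2 - 2y + 4| ≤ 4^2 + 2·4 + 4 = 28.
Hence |y^3 + 8| ≤ 28|y + 2|, which is < ε once |y + 2| < ε/28.
Take δ = min(2, ε/28). If 0 < |y + 2| < δ then both bounds hold and |y^3 + 8| ≤ 28|y + 2| < 28·(ε/28) = ε.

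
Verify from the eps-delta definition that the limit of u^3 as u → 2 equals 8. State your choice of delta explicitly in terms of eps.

Fix eps > 0. We seek delta > 0 with 0 < |u − 2| < delta ⇒ |u^3 − 8| < eps.
Factor: u^3 − 8 = (u − 2)(u^2 + 2u + 4), so |u^3 − 8| = |u − 2|·|u^2 + 2u + 4|.
Impose delta ≤ 1 so that |u| < 3; then |u^2 + 2u + 4| ≤ 19.
Hence |u^3 − 8| ≤ 19|u − 2|, which is < eps once |u − 2| < eps/19.
Take delta = min(1, eps/19). If 0 < |u − 2| < delta then both bounds hold and |u^3 − 8| ≤ 19|u − 2| < 19·(eps/19) = eps.

delta = min(1, eps/19)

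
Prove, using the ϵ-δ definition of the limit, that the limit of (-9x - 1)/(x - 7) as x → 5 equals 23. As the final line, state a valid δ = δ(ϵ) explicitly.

δ = min(1, (1/32)ϵ)

Suppose ϵ > 0. We want δ > 0 with 0 < |x − 5| < δ ⇒ |(-9x - 1)/(x - 7) − 23| < ϵ.
Combining over a common denominator, (-9x - 1)/(x - 7) − 23 = [(-9x - 1)·(-2) − (-46)·(x - 7)] / [(-2)·(x - 7)] = 64(x − 5) / ((-2)(x - 7)).
So |(-9x - 1)/(x - 7) − 23| = 64|x − 5| / (2·|x − 7|).
Restrict δ ≤ 1. Then |x − 5| < 1 gives |x − 7| = |(x − 5) + (-2)| ≥ 2 − 1 = 1.
Hence |(-9x - 1)/(x - 7) − 23| < 64|x − 5|/(2·1) = 32|x − 5|, which is < ϵ once |x − 5| < (1/32)ϵ.
Take δ = min(1, (1/32)ϵ). Then 0 < |x − 5| < δ forces both bounds, so |(-9x - 1)/(x - 7) − 23| < ϵ.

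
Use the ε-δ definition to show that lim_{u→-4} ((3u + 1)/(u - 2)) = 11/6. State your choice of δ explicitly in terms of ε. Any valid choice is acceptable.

δ = min(3, (18/7)ε)

Let ε > 0 be given. We want δ > 0 with 0 < |u + 4| < δ ⇒ |(3u + 1)/(u - 2) − (11/6)| < ε.
Combining over a common denominator, (3u + 1)/(u - 2) − (11/6) = [(3u + 1)·(-6) − (-11)·(u - 2)] / [(-6)·(u - 2)] = -7(u + 4) / ((-6)(u - 2)).
So |(3u + 1)/(u - 2) − (11/6)| = 7|u + 4| / (6·|u − 2|).
Restrict δ ≤ 3. Then |u + 4| < 3 gives |u − 2| = |(u + 4) + (-6)| ≥ 6 − 3 = 3.
Hence |(3u + 1)/(u - 2) − (11/6)| < 7|u + 4|/(6·3) = (7/18)|u + 4|, which is < ε once |u + 4| < (18/7)ε.
Take δ = min(3, (18/7)ε). Then 0 < |u + 4| < δ forces both bounds, so |(3u + 1)/(u - 2) − (11/6)| < ε.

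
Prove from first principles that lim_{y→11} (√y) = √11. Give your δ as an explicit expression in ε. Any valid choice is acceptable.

δ = min(11, √11·ε)

Let ε > 0. We want δ > 0 such that 0 < |y − 11| < δ implies |√y − √11| < ε.
Rationalise: √y − √11 = (y − 11)/(√y + √11), so |√y − √11| = |y − 11|/(√y + √11).
Restrict δ ≤ 11 so that |y − 11| < 11 forces y > 0, and then √y + √11 > √11.
Hence |√y − √11| < |y − 11|/√11, which is < ε once |y − 11| < √11·ε.
Take δ = min(11, √11·ε). If 0 < |y − 11| < δ then y > 0 and |√y − √11| < |y − 11|/√11 < ε.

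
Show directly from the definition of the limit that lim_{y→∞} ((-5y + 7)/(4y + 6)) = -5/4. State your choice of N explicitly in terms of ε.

N = (29/8)/ε

Let ε > 0. We seek N > 0 such that y > N implies |(-5y + 7)/(4y + 6) + 5/4| < ε.
(-5y + 7)/(4y + 6) + 5/4 = (4(-5y + 7) − (-5)(4y + 6)) / (4(4y + 6)) = 58/(4(4y + 6)).
For y > 0 we have 4y + 6 > 4y, so |(-5y + 7)/(4y + 6) + 5/4| = 58/(4(4y + 6)) < 58/(4·4y) = (29/8)/y.
Thus |(-5y + 7)/(4y + 6) + 5/4| < ε whenever y > (29/8)/ε.
Take N = (29/8)/ε. If y > N then |(-5y + 7)/(4y + 6) + 5/4| < (29/8)/y < ε.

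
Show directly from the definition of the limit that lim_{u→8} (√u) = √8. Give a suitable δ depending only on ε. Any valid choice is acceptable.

δ = min(8, √8·ε)

Fix ε > 0. We want δ > 0 such that 0 < |u − 8| < δ implies |√u − √8| < ε.
Rationalise: √u − √8 = (u − 8)/(√u + √8), so |√u − √8| = |u − 8|/(√u + √8).
Restrict δ ≤ 8 so that |u − 8| < 8 forces u > 0, and then √u + √8 > √8.
Hence |√u − √8| < |u − 8|/√8, which is < ε once |u − 8| < √8·ε.
Take δ = min(8, √8·ε). If 0 < |u − 8| < δ then u > 0 and |√u − √8| < |u − 8|/√8 < ε.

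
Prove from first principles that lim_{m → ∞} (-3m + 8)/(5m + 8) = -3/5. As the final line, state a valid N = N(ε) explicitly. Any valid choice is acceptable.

Suppose ε > 0. For m ≥ 1, |(-3m + 8)/(5m + 8) + 3/5| = |64|/(5(5m + 8)) = 64/(5(5m + 8)).
Since 5m + 8 ≥ 5m for m ≥ 1, this is ≤ 64/(5·5m) = (64/25)/m.
So |(-3m + 8)/(5m + 8) + 3/5| < ε whenever m > (64/25)/ε.
Take N = (64/25)/ε. If m > N then |(-3m + 8)/(5m + 8) + 3/5| ≤ (64/25)/m < ε.

N = (64/25)/ε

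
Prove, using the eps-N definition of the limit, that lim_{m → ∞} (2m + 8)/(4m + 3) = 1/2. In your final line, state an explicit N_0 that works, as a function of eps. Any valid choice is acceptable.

N_0 = (13/8)/eps

Let eps > 0 be given. For m ≥ 1, |(2m + 8)/(4m + 3) − (1/2)| = |26|/(4(4m + 3)) = 26/(4(4m + 3)).
Since 4m + 3 ≥ 4m for m ≥ 1, this is ≤ 26/(4·4m) = (13/8)/m.
So |(2m + 8)/(4m + 3) − (1/2)| < eps whenever m > (13/8)/eps.
Take N_0 = (13/8)/eps. If m > N_0 then |(2m + 8)/(4m + 3) − (1/2)| ≤ (13/8)/m < eps.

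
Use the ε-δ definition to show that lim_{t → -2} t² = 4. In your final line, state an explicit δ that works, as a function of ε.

δ = min(2, ε/6)

Let ε > 0 be given. We seek δ > 0 with 0 < |t + 2| < δ ⇒ |t² − 4| < ε.
Factor: t² − 4 = (t + 2)(t - 2), so |t² − 4| = |t + 2|·|t - 2|.
Impose δ ≤ 2 so that |t| < 4; then |t - 2| ≤ 6.
Hence |t² − 4| ≤ 6|t + 2|, which is < ε once |t + 2| < ε/6.
Take δ = min(2, ε/6). If 0 < |t + 2| < δ then both bounds hold and |t² − 4| ≤ 6|t + 2| < 6·(ε/6) = ε.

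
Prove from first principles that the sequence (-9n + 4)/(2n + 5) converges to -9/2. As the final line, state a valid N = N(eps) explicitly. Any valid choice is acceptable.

Let eps > 0. For n ≥ 1, |(-9n + 4)/(2n + 5) + 9/2| = |53|/(2(2n + 5)) = 53/(2(2n + 5)).
Since 2n + 5 ≥ 2n for n ≥ 1, this is ≤ 53/(2·2n) = (53/4)/n.
So |(-9n + 4)/(2n + 5) + 9/2| < eps whenever n > (53/4)/eps.
Take N = (53/4)/eps. If n > N then |(-9n + 4)/(2n + 5) + 9/2| ≤ (53/4)/n < eps.

N = (53/4)/eps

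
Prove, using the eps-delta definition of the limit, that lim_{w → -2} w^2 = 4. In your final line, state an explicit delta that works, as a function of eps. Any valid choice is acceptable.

Let eps > 0 be given. We seek delta > 0 with 0 < |w + 2| < delta ⇒ |w^2 − 4| < eps.
Factor: w^2 − 4 = (w + 2)(w - 2), so |w^2 − 4| = |w + 2|·|w - 2|.
Restrict delta ≤ 2. Then |w + 2| < 2 gives |w| < 4, so by the triangle inequality |w - 2| ≤ 4 + 2 = 6.
Hence |w^2 − 4| ≤ 6|w + 2|, which is < eps once |w + 2| < eps/6.
Take delta = min(2, eps/6). If 0 < |w + 2| < delta then both bounds hold and |w^2 − 4| ≤ 6|w + 2| < 6·(eps/6) = eps.

delta = min(2, eps/6)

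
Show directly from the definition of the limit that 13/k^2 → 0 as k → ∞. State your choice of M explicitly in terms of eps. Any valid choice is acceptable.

Suppose eps > 0. For k ≥ 1, |13/k^2 − 0| = 13/k^2.
13/k^2 < eps ⇔ k^2 > 13/eps ⇔ k > (13/eps)^{1/2}.
Take M = (13/eps)^{1/2}. Then k > M implies 13/k^2 < eps.

M = (13/eps)^{1/2}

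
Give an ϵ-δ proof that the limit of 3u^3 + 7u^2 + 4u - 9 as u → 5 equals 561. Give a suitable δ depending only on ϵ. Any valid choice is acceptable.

Let ϵ > 0. We want δ > 0 such that 0 < |u − 5| < δ implies |(3u^3 + 7u^2 + 4u - 9) − 561| < ϵ.
(3u^3 + 7u^2 + 4u - 9) − 561 = 3u^3 + 7u^2 + 4u - 570 = (u − 5)(3u^2 + 22u + 114).
So |(3u^3 + 7u^2 + 4u - 9) − 561| = |u − 5|·|3u^2 + 22u + 114|.
Require δ ≤ 1. Then |u − 5| < 1 gives |u| < 6, and by the triangle inequality |3u^2 + 22u + 114| ≤ 3·6^2 + 22·6 + 114 = 354.
Hence |(3u^3 + 7u^2 + 4u - 9) − 561| ≤ 354|u − 5| < ϵ provided |u − 5| < ϵ/354.
Take δ = min(1, ϵ/354). Then 0 < |u − 5| < δ gives both |u − 5| < 1 and |u − 5| < ϵ/354, so |(3u^3 + 7u^2 + 4u - 9) − 561| < ϵ.

δ = min(1, ϵ/354)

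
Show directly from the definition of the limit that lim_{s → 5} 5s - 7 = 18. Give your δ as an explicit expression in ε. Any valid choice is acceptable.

δ = ε/5

Let ε > 0 be given. We need δ > 0 so that 0 < |s − 5| < δ implies |(5s - 7) − 18| < ε.
|(5s - 7) − 18| = |5s - 25| = 5|s − 5|.
Thus it suffices that |s − 5| < ε/5.
Choosing δ = ε/5 gives |(5s - 7) − 18| = 5|s − 5| < ε whenever |s − 5| < δ.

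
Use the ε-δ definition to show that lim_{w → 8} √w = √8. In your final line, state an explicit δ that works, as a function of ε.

Fix ε > 0. We want δ > 0 such that 0 < |w − 8| < δ implies |√w − √8| < ε.
Rationalise: √w − √8 = (w − 8)/(√w + √8), so |√w − √8| = |w − 8|/(√w + √8).
Restrict δ ≤ 8 so that |w − 8| < 8 forces w > 0, and then √w + √8 > √8.
Hence |√w − √8| < |w − 8|/√8, which is < ε once |w − 8| < √8·ε.
Take δ = min(8, √8·ε). If 0 < |w − 8| < δ then w > 0 and |√w − √8| < |w − 8|/√8 < ε.

δ = min(8, √8·ε)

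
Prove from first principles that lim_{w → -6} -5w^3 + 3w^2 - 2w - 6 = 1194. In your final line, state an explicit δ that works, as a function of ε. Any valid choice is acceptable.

Let ε > 0. We want δ > 0 such that 0 < |w + 6| < δ implies |(-5w^3 + 3w^2 - 2w - 6) − 1194| < ε.
(-5w^3 + 3w^2 - 2w - 6) − 1194 = -5w^3 + 3w^2 - 2w - 1200 = (w + 6)(-5w^2 + 33w - 200).
So |(-5w^3 + 3w^2 - 2w - 6) − 1194| = |w + 6|·|-5w^2 + 33w - 200|.
Require δ ≤ 2. Then |w + 6| < 2 gives |w| < 8, and by the triangle inequality |-5w^2 + 33w - 200| ≤ 5·8^2 + 33·8 + 200 = 784.
Hence |(-5w^3 + 3w^2 - 2w - 6) − 1194| ≤ 784|w + 6| < ε provided |w + 6| < ε/784.
Choosing δ = min(2, ε/784) ensures both conditions, hence |(-5w^3 + 3w^2 - 2w - 6) − 1194| < ε.

δ = min(2, ε/784)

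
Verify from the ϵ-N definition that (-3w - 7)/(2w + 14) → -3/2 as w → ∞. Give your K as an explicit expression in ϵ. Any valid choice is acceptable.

K = 7/ϵ

Let ϵ > 0. We seek K > 0 such that w > K implies |(-3w - 7)/(2w + 14) + 3/2| < ϵ.
(-3w - 7)/(2w + 14) + 3/2 = (2(-3w - 7) − (-3)(2w + 14)) / (2(2w + 14)) = 28/(2(2w + 14)).
For w > 0 we have 2w + 14 > 2w, so |(-3w - 7)/(2w + 14) + 3/2| = 28/(2(2w + 14)) < 28/(2·2w) = 7/w.
Thus |(-3w - 7)/(2w + 14) + 3/2| < ϵ whenever w > 7/ϵ.
Take K = 7/ϵ. If w > K then |(-3w - 7)/(2w + 14) + 3/2| < 7/w < ϵ.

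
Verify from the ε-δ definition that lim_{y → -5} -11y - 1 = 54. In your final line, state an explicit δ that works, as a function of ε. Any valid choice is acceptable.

Let ε > 0. We need δ > 0 so that 0 < |y + 5| < δ implies |(-11y - 1) − 54| < ε.
|(-11y - 1) − 54| = |-11y - 55| = 11|y + 5|.
Thus it suffices that |y + 5| < ε/11.
Take δ = ε/11. If 0 < |y + 5| < δ then |(-11y - 1) − 54| = 11|y + 5| < 11·(ε/11) = ε.

δ = ε/11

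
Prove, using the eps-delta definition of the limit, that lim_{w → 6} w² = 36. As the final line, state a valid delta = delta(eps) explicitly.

Let eps > 0 be given. We seek delta > 0 with 0 < |w − 6| < delta ⇒ |w² − 36| < eps.
Factor: w² − 36 = (w − 6)(w + 6), so |w² − 36| = |w − 6|·|w + 6|.
Impose delta ≤ 2 so that |w| < 8; then |w + 6| ≤ 14.
Hence |w² − 36| ≤ 14|w − 6|, which is < eps once |w − 6| < eps/14.
Take delta = min(2, eps/14). If 0 < |w − 6| < delta then both bounds hold and |w² − 36| ≤ 14|w − 6| < 14·(eps/14) = eps.

delta = min(2, eps/14)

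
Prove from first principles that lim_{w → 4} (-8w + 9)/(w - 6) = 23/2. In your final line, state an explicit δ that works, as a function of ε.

Fix ε > 0. We want δ > 0 with 0 < |w − 4| < δ ⇒ |(-8w + 9)/(w - 6) − (23/2)| < ε.
Combining over a common denominator, (-8w + 9)/(w - 6) − (23/2) = [(-8w + 9)·(-2) − (-23)·(w - 6)] / [(-2)·(w - 6)] = 39(w − 4) / ((-2)(w - 6)).
So |(-8w + 9)/(w - 6) − (23/2)| = 39|w − 4| / (2·|w − 6|).
Require δ ≤ 1, so |w − 6| ≥ |-2| − |w − 4| > 2 − 1 = 1.
Hence |(-8w + 9)/(w - 6) − (23/2)| < 39|w − 4|/(2·1) = (39/2)|w − 4|, which is < ε once |w − 4| < (2/39)ε.
Take δ = min(1, (2/39)ε). Then 0 < |w − 4| < δ forces both bounds, so |(-8w + 9)/(w - 6) − (23/2)| < ε.

δ = min(1, (2/39)ε)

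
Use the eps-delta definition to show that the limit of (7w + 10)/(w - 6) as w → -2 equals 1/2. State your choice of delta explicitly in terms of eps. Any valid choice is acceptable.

delta = min(4, (8/13)eps)

Fix eps > 0. We want delta > 0 with 0 < |w + 2| < delta ⇒ |(7w + 10)/(w - 6) − (1/2)| < eps.
Combining over a common denominator, (7w + 10)/(w - 6) − (1/2) = [(7w + 10)·(-8) − (-4)·(w - 6)] / [(-8)·(w - 6)] = -52(w + 2) / ((-8)(w - 6)).
So |(7w + 10)/(w - 6) − (1/2)| = 52|w + 2| / (8·|w − 6|).
Require delta ≤ 4, so |w − 6| ≥ |-8| − |w + 2| > 8 − 4 = 4.
Hence |(7w + 10)/(w - 6) − (1/2)| < 52|w + 2|/(8·4) = (13/8)|w + 2|, which is < eps once |w + 2| < (8/13)eps.
Take delta = min(4, (8/13)eps). Then 0 < |w + 2| < delta forces both bounds, so |(7w + 10)/(w - 6) − (1/2)| < eps.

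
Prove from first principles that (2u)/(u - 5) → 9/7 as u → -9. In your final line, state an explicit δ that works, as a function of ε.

δ = min(7, (49/5)ε)

Fix ε > 0. We want δ > 0 with 0 < |u + 9| < δ ⇒ |(2u)/(u - 5) − (9/7)| < ε.
Combining over a common denominator, (2u)/(u - 5) − (9/7) = [(2u)·(-14) − (-18)·(u - 5)] / [(-14)·(u - 5)] = -10(u + 9) / ((-14)(u - 5)).
So |(2u)/(u - 5) − (9/7)| = 10|u + 9| / (14·|u − 5|).
Require δ ≤ 7, so |u − 5| ≥ |-14| − |u + 9| > 14 − 7 = 7.
Hence |(2u)/(u - 5) − (9/7)| < 10|u + 9|/(14·7) = (5/49)|u + 9|, which is < ε once |u + 9| < (49/5)ε.
Take δ = min(7, (49/5)ε). Then 0 < |u + 9| < δ forces both bounds, so |(2u)/(u - 5) − (9/7)| < ε.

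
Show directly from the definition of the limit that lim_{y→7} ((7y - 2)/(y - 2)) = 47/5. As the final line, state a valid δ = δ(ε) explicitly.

Fix ε > 0. We want δ > 0 with 0 < |y − 7| < δ ⇒ |(7y - 2)/(y - 2) − (47/5)| < ε.
Combining over a common denominator, (7y - 2)/(y - 2) − (47/5) = [(7y - 2)·5 − 47·(y - 2)] / [5·(y - 2)] = -12(y − 7) / (5(y - 2)).
So |(7y - 2)/(y - 2) − (47/5)| = 12|y − 7| / (5·|y − 2|).
Restrict δ ≤ 5/2. Then |y − 7| < 5/2 gives |y − 2| = |(y − 7) + 5| ≥ 5 − 5/2 = 5/2.
Hence |(7y - 2)/(y - 2) − (47/5)| < 12|y − 7|/(5·(5/2)) = (24/25)|y − 7|, which is < ε once |y − 7| < (25/24)ε.
Take δ = min(5/2, (25/24)ε). Then 0 < |y − 7| < δ forces both bounds, so |(7y - 2)/(y - 2) − (47/5)| < ε.

δ = min(5/2, (25/24)ε)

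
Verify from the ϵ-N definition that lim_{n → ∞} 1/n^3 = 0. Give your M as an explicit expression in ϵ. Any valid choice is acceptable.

Suppose ϵ > 0. For n ≥ 1, |1/n^3 − 0| = 1/n^3.
1/n^3 < ϵ ⇔ n^3 > 1/ϵ ⇔ n > (1/ϵ)^{1/3}.
Take M = (1/ϵ)^{1/3}. Then n > M implies 1/n^3 < ϵ.

M = (1/ϵ)^{1/3}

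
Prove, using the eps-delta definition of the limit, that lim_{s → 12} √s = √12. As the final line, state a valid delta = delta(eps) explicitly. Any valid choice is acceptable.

delta = min(12, √12·eps)

Let eps > 0. We want delta > 0 such that 0 < |s − 12| < delta implies |√s − √12| < eps.
Multiplying by the conjugate, |√s − √12| = |s − 12|/(√s + √12).
Restrict delta ≤ 12 so that |s − 12| < 12 forces s > 0, and then √s + √12 > √12.
Hence |√s − √12| < |s − 12|/√12, which is < eps once |s − 12| < √12·eps.
Take delta = min(12, √12·eps). If 0 < |s − 12| < delta then s > 0 and |√s − √12| < |s − 12|/√12 < eps.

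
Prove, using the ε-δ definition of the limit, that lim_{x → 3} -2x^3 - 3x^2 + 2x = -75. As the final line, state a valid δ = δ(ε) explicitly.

Let ε > 0. We want δ > 0 such that 0 < |x − 3| < δ implies |(-2x^3 - 3x^2 + 2x) + 75| < ε.
(-2x^3 - 3x^2 + 2x) + 75 = -2x^3 - 3x^2 + 2x + 75 = (x − 3)(-2x^2 - 9x - 25).
So |(-2x^3 - 3x^2 + 2x) + 75| = |x − 3|·|-2x^2 - 9x - 25|.
Assume first that |x − 3| < 1, so |x| < 4. Then |-2x^2 - 9x - 25| ≤ 2·4^2 + 9·4 + 25 = 93.
Hence |(-2x^3 - 3x^2 + 2x) + 75| ≤ 93|x − 3| < ε provided |x − 3| < ε/93.
Take δ = min(1, ε/93). Then 0 < |x − 3| < δ gives both |x − 3| < 1 and |x − 3| < ε/93, so |(-2x^3 - 3x^2 + 2x) + 75| < ε.

δ = min(1, ε/93)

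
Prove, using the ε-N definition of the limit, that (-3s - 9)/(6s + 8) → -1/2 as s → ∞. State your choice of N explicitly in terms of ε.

N = (5/6)/ε

Let ε > 0. We seek N > 0 such that s > N implies |(-3s - 9)/(6s + 8) + 1/2| < ε.
(-3s - 9)/(6s + 8) + 1/2 = (6(-3s - 9) − (-3)(6s + 8)) / (6(6s + 8)) = -30/(6(6s + 8)).
For s > 0 we have 6s + 8 > 6s, so |(-3s - 9)/(6s + 8) + 1/2| = 30/(6(6s + 8)) < 30/(6·6s) = (5/6)/s.
Thus |(-3s - 9)/(6s + 8) + 1/2| < ε whenever s > (5/6)/ε.
Take N = (5/6)/ε. If s > N then |(-3s - 9)/(6s + 8) + 1/2| < (5/6)/s < ε.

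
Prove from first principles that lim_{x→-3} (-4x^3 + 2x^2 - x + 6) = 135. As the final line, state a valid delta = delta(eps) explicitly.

delta = min(1, eps/163)

Let eps > 0 be given. We want delta > 0 such that 0 < |x + 3| < delta implies |(-4x^3 + 2x^2 - x + 6) − 135| < eps.
(-4x^3 + 2x^2 - x + 6) − 135 = -4x^3 + 2x^2 - x - 129 = (x + 3)(-4x^2 + 14x - 43).
So |(-4x^3 + 2x^2 - x + 6) − 135| = |x + 3|·|-4x^2 + 14x - 43|.
Require delta ≤ 1. Then |x + 3| < 1 gives |x| < 4, and by the triangle inequality |-4x^2 + 14x - 43| ≤ 4·4^2 + 14·4 + 43 = 163.
Hence |(-4x^3 + 2x^2 - x + 6) − 135| ≤ 163|x + 3| < eps provided |x + 3| < eps/163.
Take delta = min(1, eps/163). Then 0 < |x + 3| < delta gives both |x + 3| < 1 and |x + 3| < eps/163, so |(-4x^3 + 2x^2 - x + 6) − 135| < eps.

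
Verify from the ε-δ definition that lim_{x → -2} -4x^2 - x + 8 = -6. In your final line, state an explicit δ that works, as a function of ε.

Fix ε > 0. We want δ > 0 such that 0 < |x + 2| < δ implies |(-4x^2 - x + 8) + 6| < ε.
(-4x^2 - x + 8) + 6 = -4x^2 - x + 14 = (x + 2)(-4x + 7).
So |(-4x^2 - x + 8) + 6| = |x + 2|·|-4x + 7|.
Require δ ≤ 2. Then |x + 2| < 2 gives |x| < 4, and by the triangle inequality |-4x + 7| ≤ 4·4 + 7 = 23.
Hence |(-4x^2 - x + 8) + 6| ≤ 23|x + 2| < ε provided |x + 2| < ε/23.
Take δ = min(2, ε/23). Then 0 < |x + 2| < δ gives both |x + 2| < 2 and |x + 2| < ε/23, so |(-4x^2 - x + 8) + 6| < ε.

δ = min(2, ε/23)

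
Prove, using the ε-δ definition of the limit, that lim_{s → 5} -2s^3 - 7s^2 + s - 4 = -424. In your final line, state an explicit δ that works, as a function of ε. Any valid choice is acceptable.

δ = min(1, ε/258)

Let ε > 0. We want δ > 0 such that 0 < |s − 5| < δ implies |(-2s^3 - 7s^2 + s - 4) + 424| < ε.
(-2s^3 - 7s^2 + s - 4) + 424 = -2s^3 - 7s^2 + s + 420 = (s − 5)(-2s^2 - 17s - 84).
So |(-2s^3 - 7s^2 + s - 4) + 424| = |s − 5|·|-2s^2 - 17s - 84|.
Assume first that |s − 5| < 1, so |s| < 6. Then |-2s^2 - 17s - 84| ≤ 2·6^2 + 17·6 + 84 = 258.
Hence |(-2s^3 - 7s^2 + s - 4) + 424| ≤ 258|s − 5| < ε provided |s − 5| < ε/258.
Take δ = min(1, ε/258). Then 0 < |s − 5| < δ gives both |s − 5| < 1 and |s − 5| < ε/258, so |(-2s^3 - 7s^2 + s - 4) + 424| < ε.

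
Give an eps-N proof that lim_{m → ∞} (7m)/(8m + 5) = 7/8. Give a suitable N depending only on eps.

N = (35/64)/eps

Let eps > 0 be given. For m ≥ 1, |(7m)/(8m + 5) − (7/8)| = |-35|/(8(8m + 5)) = 35/(8(8m + 5)).
Since 8m + 5 ≥ 8m for m ≥ 1, this is ≤ 35/(8·8m) = (35/64)/m.
So |(7m)/(8m + 5) − (7/8)| < eps whenever m > (35/64)/eps.
Take N = (35/64)/eps. If m > N then |(7m)/(8m + 5) − (7/8)| ≤ (35/64)/m < eps.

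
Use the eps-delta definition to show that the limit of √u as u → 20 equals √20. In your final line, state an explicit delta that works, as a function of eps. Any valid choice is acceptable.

Let eps > 0. We want delta > 0 such that 0 < |u − 20| < delta implies |√u − √20| < eps.
Multiplying by the conjugate, |√u − √20| = |u − 20|/(√u + √20).
Restrict delta ≤ 20 so that |u − 20| < 20 forces u > 0, and then √u + √20 > √20.
Hence |√u − √20| < |u − 20|/√20, which is < eps once |u − 20| < √20·eps.
Take delta = min(20, √20·eps). If 0 < |u − 20| < delta then u > 0 and |√u − √20| < |u − 20|/√20 < eps.

delta = min(20, √20·eps)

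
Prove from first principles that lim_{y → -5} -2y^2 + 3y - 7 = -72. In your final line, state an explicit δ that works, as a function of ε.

δ = min(1, ε/25)

Let ε > 0. We want δ > 0 such that 0 < |y + 5| < δ implies |(-2y^2 + 3y - 7) + 72| < ε.
(-2y^2 + 3y - 7) + 72 = -2y^2 + 3y + 65 = (y + 5)(-2y + 13).
So |(-2y^2 + 3y - 7) + 72| = |y + 5|·|-2y + 13|.
Require δ ≤ 1. Then |y + 5| < 1 gives |y| < 6, and by the triangle inequality |-2y + 13| ≤ 2·6 + 13 = 25.
Hence |(-2y^2 + 3y - 7) + 72| ≤ 25|y + 5| < ε provided |y + 5| < ε/25.
Choosing δ = min(1, ε/25) ensures both conditions, hence |(-2y^2 + 3y - 7) + 72| < ε.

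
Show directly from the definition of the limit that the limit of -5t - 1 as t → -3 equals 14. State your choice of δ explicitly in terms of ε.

Fix ε > 0. We need δ > 0 so that 0 < |t + 3| < δ implies |(-5t - 1) − 14| < ε.
Since (-5t - 1) − 14 = -5(t + 3), we have |(-5t - 1) − 14| = 5|t + 3|.
So 5|t + 3| < ε exactly when |t + 3| < ε/5.
Take δ = ε/5. If 0 < |t + 3| < δ then |(-5t - 1) − 14| = 5|t + 3| < 5·(ε/5) = ε.

δ = ε/5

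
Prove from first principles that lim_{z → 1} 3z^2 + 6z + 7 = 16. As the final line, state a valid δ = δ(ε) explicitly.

δ = min(2, ε/18)

Suppose ε > 0. We want δ > 0 such that 0 < |z − 1| < δ implies |(3z^2 + 6z + 7) − 16| < ε.
(3z^2 + 6z + 7) − 16 = 3z^2 + 6z - 9 = (z − 1)(3z + 9).
So |(3z^2 + 6z + 7) − 16| = |z − 1|·|3z + 9|.
Assume first that |z − 1| < 2, so |z| < 3. Then |3z + 9| ≤ 3·3 + 9 = 18.
Hence |(3z^2 + 6z + 7) − 16| ≤ 18|z − 1| < ε provided |z − 1| < ε/18.
Take δ = min(2, ε/18). Then 0 < |z − 1| < δ gives both |z − 1| < 2 and |z − 1| < ε/18, so |(3z^2 + 6z + 7) − 16| < ε.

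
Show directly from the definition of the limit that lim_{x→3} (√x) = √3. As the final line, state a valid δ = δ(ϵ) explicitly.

Fix ϵ > 0. We want δ > 0 such that 0 < |x − 3| < δ implies |√x − √3| < ϵ.
Rationalise: √x − √3 = (x − 3)/(√x + √3), so |√x − √3| = |x − 3|/(√x + √3).
Restrict δ ≤ 3 so that |x − 3| < 3 forces x > 0, and then √x + √3 > √3.
Hence |√x − √3| < |x − 3|/√3, which is < ϵ once |x − 3| < √3·ϵ.
Take δ = min(3, √3·ϵ). If 0 < |x − 3| < δ then x > 0 and |√x − √3| < |x − 3|/√3 < ϵ.

δ = min(3, √3·ϵ)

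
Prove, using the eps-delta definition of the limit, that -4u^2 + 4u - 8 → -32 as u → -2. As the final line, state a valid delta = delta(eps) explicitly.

Fix eps > 0. We want delta > 0 such that 0 < |u + 2| < delta implies |(-4u^2 + 4u - 8) + 32| < eps.
(-4u^2 + 4u - 8) + 32 = -4u^2 + 4u + 24 = (u + 2)(-4u + 12).
So |(-4u^2 + 4u - 8) + 32| = |u + 2|·|-4u + 12|.
Assume first that |u + 2| < 2, so |u| < 4. Then |-4u + 12| ≤ 4·4 + 12 = 28.
Hence |(-4u^2 + 4u - 8) + 32| ≤ 28|u + 2| < eps provided |u + 2| < eps/28.
Take delta = min(2, eps/28). Then 0 < |u + 2| < delta gives both |u + 2| < 2 and |u + 2| < eps/28, so |(-4u^2 + 4u - 8) + 32| < eps.

delta = min(2, eps/28)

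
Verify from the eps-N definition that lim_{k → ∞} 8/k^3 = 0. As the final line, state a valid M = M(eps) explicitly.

Let eps > 0 be given. For k ≥ 1, |8/k^3 − 0| = 8/k^3.
8/k^3 < eps ⇔ k^3 > 8/eps ⇔ k > (8/eps)^{1/3}.
Take M = (8/eps)^{1/3}. Then k > M implies 8/k^3 < eps.

M = (8/eps)^{1/3}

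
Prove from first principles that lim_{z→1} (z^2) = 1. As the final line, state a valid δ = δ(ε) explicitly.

δ = min(1, ε/3)

Let ε > 0 be given. We seek δ > 0 with 0 < |z − 1| < δ ⇒ |z^2 − 1| < ε.
Factor: z^2 − 1 = (z − 1)(z + 1), so |z^2 − 1| = |z − 1|·|z + 1|.
Restrict δ ≤ 1. Then |z − 1| < 1 gives |z| < 2, so by the triangle inequality |z + 1| ≤ 2 + 1 = 3.
Hence |z^2 − 1| ≤ 3|z − 1|, which is < ε once |z − 1| < ε/3.
Take δ = min(1, ε/3). If 0 < |z − 1| < δ then both bounds hold and |z^2 − 1| ≤ 3|z − 1| < 3·(ε/3) = ε.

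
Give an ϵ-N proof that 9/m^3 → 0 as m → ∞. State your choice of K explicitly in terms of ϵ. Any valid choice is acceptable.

K = (9/ϵ)^{1/3}

Suppose ϵ > 0. For m ≥ 1, |9/m^3 − 0| = 9/m^3.
9/m^3 < ϵ ⇔ m^3 > 9/ϵ ⇔ m > (9/ϵ)^{1/3}.
Take K = (9/ϵ)^{1/3}. Then m > K implies 9/m^3 < ϵ.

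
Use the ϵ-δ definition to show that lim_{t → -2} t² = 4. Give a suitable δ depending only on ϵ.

Let ϵ > 0. We seek δ > 0 with 0 < |t + 2| < δ ⇒ |t² − 4| < ϵ.
Factor: t² − 4 = (t + 2)(t - 2), so |t² − 4| = |t + 2|·|t - 2|.
Restrict δ ≤ 1. Then |t + 2| < 1 gives |t| < 3, so by the triangle inequality |t - 2| ≤ 3 + 2 = 5.
Hence |t² − 4| ≤ 5|t + 2|, which is < ϵ once |t + 2| < ϵ/5.
Take δ = min(1, ϵ/5). If 0 < |t + 2| < δ then both bounds hold and |t² − 4| ≤ 5|t + 2| < 5·(ϵ/5) = ϵ.

δ = min(1, ϵ/5)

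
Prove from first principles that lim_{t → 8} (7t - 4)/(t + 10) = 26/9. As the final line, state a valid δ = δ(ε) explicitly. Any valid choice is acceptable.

δ = min(9, (81/37)ε)

Suppose ε > 0. We want δ > 0 with 0 < |t − 8| < δ ⇒ |(7t - 4)/(t + 10) − (26/9)| < ε.
Combining over a common denominator, (7t - 4)/(t + 10) − (26/9) = [(7t - 4)·18 − 52·(t + 10)] / [18·(t + 10)] = 74(t − 8) / (18(t + 10)).
So |(7t - 4)/(t + 10) − (26/9)| = 74|t − 8| / (18·|t + 10|).
Require δ ≤ 9, so |t + 10| ≥ |18| − |t − 8| > 18 − 9 = 9.
Hence |(7t - 4)/(t + 10) − (26/9)| < 74|t − 8|/(18·9) = (37/81)|t − 8|, which is < ε once |t − 8| < (81/37)ε.
Take δ = min(9, (81/37)ε). Then 0 < |t − 8| < δ forces both bounds, so |(7t - 4)/(t + 10) − (26/9)| < ε.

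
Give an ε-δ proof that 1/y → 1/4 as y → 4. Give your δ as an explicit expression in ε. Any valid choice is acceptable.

Let ε > 0 be given. We seek δ > 0 such that 0 < |y − 4| < δ implies |1/y − (1/4)| < ε.
|1/y − (1/4)| = |4 − y|/(4·|y|) = |y − 4|/(4|y|).
Require δ ≤ 2 so that |y| > 4 − 2 = 2, hence 4|y| > 8.
Then |1/y − (1/4)| < |y − 4|/8, which is < ε when |y − 4| < 8ε.
Take δ = min(2, 8ε). Then 0 < |y − 4| < δ gives both |y − 4| < 2 and |y − 4| < 8ε, so |1/y − (1/4)| < ε.

δ = min(2, 8ε)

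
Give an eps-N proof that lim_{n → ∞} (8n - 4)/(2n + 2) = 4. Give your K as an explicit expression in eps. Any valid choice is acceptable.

K = 6/eps

Suppose eps > 0. For n ≥ 1, |(8n - 4)/(2n + 2) − 4| = |-24|/(2(2n + 2)) = 24/(2(2n + 2)).
Since 2n + 2 ≥ 2n for n ≥ 1, this is ≤ 24/(2·2n) = 6/n.
So |(8n - 4)/(2n + 2) − 4| < eps whenever n > 6/eps.
Take K = 6/eps. If n > K then |(8n - 4)/(2n + 2) − 4| ≤ 6/n < eps.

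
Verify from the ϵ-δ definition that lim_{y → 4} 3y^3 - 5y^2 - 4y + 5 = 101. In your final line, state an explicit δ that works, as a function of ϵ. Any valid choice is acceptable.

Let ϵ > 0 be given. We want δ > 0 such that 0 < |y − 4| < δ implies |(3y^3 - 5y^2 - 4y + 5) − 101| < ϵ.
(3y^3 - 5y^2 - 4y + 5) − 101 = 3y^3 - 5y^2 - 4y - 96 = (y − 4)(3y^2 + 7y + 24).
So |(3y^3 - 5y^2 - 4y + 5) − 101| = |y − 4|·|3y^2 + 7y + 24|.
Require δ ≤ 1. Then |y − 4| < 1 gives |y| < 5, and by the triangle inequality |3y^2 + 7y + 24| ≤ 3·5^2 + 7·5 + 24 = 134.
Hence |(3y^3 - 5y^2 - 4y + 5) − 101| ≤ 134|y − 4| < ϵ provided |y − 4| < ϵ/134.
Take δ = min(1, ϵ/134). Then 0 < |y − 4| < δ gives both |y − 4| < 1 and |y − 4| < ϵ/134, so |(3y^3 - 5y^2 - 4y + 5) − 101| < ϵ.

δ = min(1, ϵ/134)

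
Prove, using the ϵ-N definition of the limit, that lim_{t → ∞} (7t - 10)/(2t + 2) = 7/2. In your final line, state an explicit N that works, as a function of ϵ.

Suppose ϵ > 0. We seek N > 0 such that t > N implies |(7t - 10)/(2t + 2) − (7/2)| < ϵ.
(7t - 10)/(2t + 2) − (7/2) = (2(7t - 10) − 7(2t + 2)) / (2(2t + 2)) = -34/(2(2t + 2)).
For t > 0 we have 2t + 2 > 2t, so |(7t - 10)/(2t + 2) − (7/2)| = 34/(2(2t + 2)) < 34/(2·2t) = (17/2)/t.
Thus |(7t - 10)/(2t + 2) − (7/2)| < ϵ whenever t > (17/2)/ϵ.
Take N = (17/2)/ϵ. If t > N then |(7t - 10)/(2t + 2) − (7/2)| < (17/2)/t < ϵ.

N = (17/2)/ϵ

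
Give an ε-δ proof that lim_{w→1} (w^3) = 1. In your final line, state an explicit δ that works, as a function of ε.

δ = min(1, ε/7)

Let ε > 0 be given. We seek δ > 0 with 0 < |w − 1| < δ ⇒ |w^3 − 1| < ε.
Factor: w^3 − 1 = (w − 1)(w^2 + w + 1), so |w^3 − 1| = |w − 1|·|w^2 + w + 1|.
Restrict δ ≤ 1. Then |w − 1| < 1 gives |w| < 2, so by the triangle inequality |w^2 + w + 1| ≤ 2^2 + 2 + 1 = 7.
Hence |w^3 − 1| ≤ 7|w − 1|, which is < ε once |w − 1| < ε/7.
Take δ = min(1, ε/7). If 0 < |w − 1| < δ then both bounds hold and |w^3 − 1| ≤ 7|w − 1| < 7·(ε/7) = ε.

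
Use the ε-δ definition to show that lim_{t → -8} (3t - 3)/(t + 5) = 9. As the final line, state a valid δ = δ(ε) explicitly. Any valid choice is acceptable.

δ = min(3/2, (1/4)ε)

Let ε > 0. We want δ > 0 with 0 < |t + 8| < δ ⇒ |(3t - 3)/(t + 5) − 9| < ε.
Combining over a common denominator, (3t - 3)/(t + 5) − 9 = [(3t - 3)·(-3) − (-27)·(t + 5)] / [(-3)·(t + 5)] = 18(t + 8) / ((-3)(t + 5)).
So |(3t - 3)/(t + 5) − 9| = 18|t + 8| / (3·|t + 5|).
Restrict δ ≤ 3/2. Then |t + 8| < 3/2 gives |t + 5| = |(t + 8) + (-3)| ≥ 3 − 3/2 = 3/2.
Hence |(3t - 3)/(t + 5) − 9| < 18|t + 8|/(3·(3/2)) = 4|t + 8|, which is < ε once |t + 8| < (1/4)ε.
Take δ = min(3/2, (1/4)ε). Then 0 < |t + 8| < δ forces both bounds, so |(3t - 3)/(t + 5) − 9| < ε.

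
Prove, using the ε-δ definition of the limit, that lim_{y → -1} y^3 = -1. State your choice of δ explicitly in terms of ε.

Suppose ε > 0. We seek δ > 0 with 0 < |y + 1| < δ ⇒ |y^3 + 1| < ε.
Factor: y^3 + 1 = (y + 1)(y^2 - y + 1), so |y^3 + 1| = |y + 1|·|y^2 - y + 1|.
Impose δ ≤ 1 so that |y| < 2; then |y^2 - y + 1| ≤ 7.
Hence |y^3 + 1| ≤ 7|y + 1|, which is < ε once |y + 1| < ε/7.
Take δ = min(1, ε/7). If 0 < |y + 1| < δ then both bounds hold and |y^3 + 1| ≤ 7|y + 1| < 7·(ε/7) = ε.

δ = min(1, ε/7)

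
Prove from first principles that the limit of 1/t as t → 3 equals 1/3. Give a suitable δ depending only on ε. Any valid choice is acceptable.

δ = min(3/2, (9/2)ε)

Suppose ε > 0. We seek δ > 0 such that 0 < |t − 3| < δ implies |1/t − (1/3)| < ε.
|1/t − (1/3)| = |3 − t|/(3·|t|) = |t − 3|/(3|t|).
Require δ ≤ 3/2 so that |t| > 3 − 3/2 = 3/2, hence 3|t| > 9/2.
Then |1/t − (1/3)| < |t − 3|/(9/2), which is < ε when |t − 3| < (9/2)ε.
Take δ = min(3/2, (9/2)ε). Then 0 < |t − 3| < δ gives both |t − 3| < 3/2 and |t − 3| < (9/2)ε, so |1/t − (1/3)| < ε.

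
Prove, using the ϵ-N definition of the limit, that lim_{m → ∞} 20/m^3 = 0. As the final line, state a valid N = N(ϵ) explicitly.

Suppose ϵ > 0. For m ≥ 1, |20/m^3 − 0| = 20/m^3.
20/m^3 < ϵ ⇔ m^3 > 20/ϵ ⇔ m > (20/ϵ)^{1/3}.
Take N = (20/ϵ)^{1/3}. Then m > N implies 20/m^3 < ϵ.

N = (20/ϵ)^{1/3}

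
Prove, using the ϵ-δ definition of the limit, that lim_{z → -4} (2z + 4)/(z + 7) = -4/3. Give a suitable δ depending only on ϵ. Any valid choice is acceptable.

δ = min(3/2, (9/20)ϵ)

Suppose ϵ > 0. We want δ > 0 with 0 < |z + 4| < δ ⇒ |(2z + 4)/(z + 7) + 4/3| < ϵ.
Combining over a common denominator, (2z + 4)/(z + 7) + 4/3 = [(2z + 4)·3 − (-4)·(z + 7)] / [3·(z + 7)] = 10(z + 4) / (3(z + 7)).
So |(2z + 4)/(z + 7) + 4/3| = 10|z + 4| / (3·|z + 7|).
Restrict δ ≤ 3/2. Then |z + 4| < 3/2 gives |z + 7| = |(z + 4) + 3| ≥ 3 − 3/2 = 3/2.
Hence |(2z + 4)/(z + 7) + 4/3| < 10|z + 4|/(3·(3/2)) = (20/9)|z + 4|, which is < ϵ once |z + 4| < (9/20)ϵ.
Take δ = min(3/2, (9/20)ϵ). Then 0 < |z + 4| < δ forces both bounds, so |(2z + 4)/(z + 7) + 4/3| < ϵ.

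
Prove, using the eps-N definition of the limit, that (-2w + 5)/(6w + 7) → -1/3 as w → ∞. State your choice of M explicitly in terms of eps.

Let eps > 0 be given. We seek M > 0 such that w > M implies |(-2w + 5)/(6w + 7) + 1/3| < eps.
(-2w + 5)/(6w + 7) + 1/3 = (6(-2w + 5) − (-2)(6w + 7)) / (6(6w + 7)) = 44/(6(6w + 7)).
For w > 0 we have 6w + 7 > 6w, so |(-2w + 5)/(6w + 7) + 1/3| = 44/(6(6w + 7)) < 44/(6·6w) = (11/9)/w.
Thus |(-2w + 5)/(6w + 7) + 1/3| < eps whenever w > (11/9)/eps.
Take M = (11/9)/eps. If w > M then |(-2w + 5)/(6w + 7) + 1/3| < (11/9)/w < eps.

M = (11/9)/eps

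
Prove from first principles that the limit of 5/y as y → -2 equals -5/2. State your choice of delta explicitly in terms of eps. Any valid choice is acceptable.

Let eps > 0. We seek delta > 0 such that 0 < |y + 2| < delta implies |5/y + 5/2| < eps.
|5/y + 5/2| = 5·|-2 − y|/(2·|y|) = 5|y + 2|/(2|y|).
Require delta ≤ 1 so that |y| > 2 − 1 = 1, hence 2|y| > 2.
Then |5/y + 5/2| < 5|y + 2|/2, which is < eps when |y + 2| < (2/5)eps.
Take delta = min(1, (2/5)eps). Then 0 < |y + 2| < delta gives both |y + 2| < 1 and |y + 2| < (2/5)eps, so |5/y + 5/2| < eps.

delta = min(1, (2/5)eps)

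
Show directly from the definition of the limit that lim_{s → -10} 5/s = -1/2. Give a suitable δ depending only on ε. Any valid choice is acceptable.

δ = min(5, 10ε)

Fix ε > 0. We seek δ > 0 such that 0 < |s + 10| < δ implies |5/s + 1/2| < ε.
|5/s + 1/2| = 5·|-10 − s|/(10·|s|) = 5|s + 10|/(10|s|).
Restrict δ ≤ 5. Then |s + 10| < 5 gives |s| > 5, so 10|s| > 50.
Then |5/s + 1/2| < 5|s + 10|/50, which is < ε when |s + 10| < 10ε.
Take δ = min(5, 10ε). Then 0 < |s + 10| < δ gives both |s + 10| < 5 and |s + 10| < 10ε, so |5/s + 1/2| < ε.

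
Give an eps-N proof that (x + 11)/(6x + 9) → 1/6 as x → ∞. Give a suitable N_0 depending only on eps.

Let eps > 0 be given. We seek N_0 > 0 such that x > N_0 implies |(x + 11)/(6x + 9) − (1/6)| < eps.
(x + 11)/(6x + 9) − (1/6) = (6(x + 11) − (6x + 9)) / (6(6x + 9)) = 57/(6(6x + 9)).
For x > 0 we have 6x + 9 > 6x, so |(x + 11)/(6x + 9) − (1/6)| = 57/(6(6x + 9)) < 57/(6·6x) = (19/12)/x.
Thus |(x + 11)/(6x + 9) − (1/6)| < eps whenever x > (19/12)/eps.
Take N_0 = (19/12)/eps. If x > N_0 then |(x + 11)/(6x + 9) − (1/6)| < (19/12)/x < eps.

N_0 = (19/12)/eps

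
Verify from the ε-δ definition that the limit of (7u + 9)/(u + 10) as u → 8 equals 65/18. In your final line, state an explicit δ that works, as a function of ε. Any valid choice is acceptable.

δ = min(9, (162/61)ε)

Fix ε > 0. We want δ > 0 with 0 < |u − 8| < δ ⇒ |(7u + 9)/(u + 10) − (65/18)| < ε.
Combining over a common denominator, (7u + 9)/(u + 10) − (65/18) = [(7u + 9)·18 − 65·(u + 10)] / [18·(u + 10)] = 61(u − 8) / (18(u + 10)).
So |(7u + 9)/(u + 10) − (65/18)| = 61|u − 8| / (18·|u + 10|).
Require δ ≤ 9, so |u + 10| ≥ |18| − |u − 8| > 18 − 9 = 9.
Hence |(7u + 9)/(u + 10) − (65/18)| < 61|u − 8|/(18·9) = (61/162)|u − 8|, which is < ε once |u − 8| < (162/61)ε.
Take δ = min(9, (162/61)ε). Then 0 < |u − 8| < δ forces both bounds, so |(7u + 9)/(u + 10) − (65/18)| < ε.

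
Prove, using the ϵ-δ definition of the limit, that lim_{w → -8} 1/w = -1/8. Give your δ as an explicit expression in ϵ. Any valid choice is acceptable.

δ = min(4, 32ϵ)

Fix ϵ > 0. We seek δ > 0 such that 0 < |w + 8| < δ implies |1/w + 1/8| < ϵ.
|1/w + 1/8| = |-8 − w|/(8·|w|) = |w + 8|/(8|w|).
Restrict δ ≤ 4. Then |w + 8| < 4 gives |w| > 4, so 8|w| > 32.
Then |1/w + 1/8| < |w + 8|/32, which is < ϵ when |w + 8| < 32ϵ.
Take δ = min(4, 32ϵ). Then 0 < |w + 8| < δ gives both |w + 8| < 4 and |w + 8| < 32ϵ, so |1/w + 1/8| < ϵ.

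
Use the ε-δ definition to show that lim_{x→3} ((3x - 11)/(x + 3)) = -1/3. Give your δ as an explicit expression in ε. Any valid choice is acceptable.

Let ε > 0 be given. We want δ > 0 with 0 < |x − 3| < δ ⇒ |(3x - 11)/(x + 3) + 1/3| < ε.
Combining over a common denominator, (3x - 11)/(x + 3) + 1/3 = [(3x - 11)·6 − (-2)·(x + 3)] / [6·(x + 3)] = 20(x − 3) / (6(x + 3)).
So |(3x - 11)/(x + 3) + 1/3| = 20|x − 3| / (6·|x + 3|).
Require δ ≤ 3, so |x + 3| ≥ |6| − |x − 3| > 6 − 3 = 3.
Hence |(3x - 11)/(x + 3) + 1/3| < 20|x − 3|/(6·3) = (10/9)|x − 3|, which is < ε once |x − 3| < (9/10)ε.
Take δ = min(3, (9/10)ε). Then 0 < |x − 3| < δ forces both bounds, so |(3x - 11)/(x + 3) + 1/3| < ε.

δ = min(3, (9/10)ε)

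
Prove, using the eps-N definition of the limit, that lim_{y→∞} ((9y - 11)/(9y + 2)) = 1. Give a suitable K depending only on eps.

K = (13/9)/eps

Let eps > 0 be given. We seek K > 0 such that y > K implies |(9y - 11)/(9y + 2) − 1| < eps.
(9y - 11)/(9y + 2) − 1 = (9(9y - 11) − 9(9y + 2)) / (9(9y + 2)) = -117/(9(9y + 2)).
For y > 0 we have 9y + 2 > 9y, so |(9y - 11)/(9y + 2) − 1| = 117/(9(9y + 2)) < 117/(9·9y) = (13/9)/y.
Thus |(9y - 11)/(9y + 2) − 1| < eps whenever y > (13/9)/eps.
Take K = (13/9)/eps. If y > K then |(9y - 11)/(9y + 2) − 1| < (13/9)/y < eps.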